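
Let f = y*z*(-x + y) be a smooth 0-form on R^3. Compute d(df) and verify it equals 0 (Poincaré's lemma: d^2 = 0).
d(df) = 0

Step 1: df = sum_i (∂f/∂x_i) dx_i = (-y*z) dx + (z*(-x + 2*y)) dy + (y*(-x + y)) dz.
Step 2: Apply d again. Using the 1-form formula, the coefficient of dx ∧ dy in d(df) is ∂^2 f/∂x ∂y - ∂^2 f/∂y ∂x = (-z) - (-z) = 0 (equality of mixed partials for smooth f).
Similarly for dx ∧ dz and dy ∧ dz — all coefficients vanish. So d(df) = 0.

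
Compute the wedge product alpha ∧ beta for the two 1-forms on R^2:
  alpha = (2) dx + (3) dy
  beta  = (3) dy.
alpha ∧ beta = (6) dx ∧ dy

Distribute the wedge, using dx_i ∧ dx_j = -dx_j ∧ dx_i and dx_i ∧ dx_i = 0. For each pair (i, j) with i < j, the coefficient of dx_i ∧ dx_j in alpha ∧ beta is (alpha_i * beta_j - alpha_j * beta_i). Collecting: alpha ∧ beta = (6) dx ∧ dy.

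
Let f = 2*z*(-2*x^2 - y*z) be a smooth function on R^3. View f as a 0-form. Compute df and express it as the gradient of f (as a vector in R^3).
df = (-8*x*z) dx + (-2*z^2) dy + (-4*x^2 - 4*y*z) dz; grad f = (-8*x*z, -2*z^2, -4*x^2 - 4*y*z)

For a 0-form f, d f = (∂f/∂x) dx + (∂f/∂y) dy + (∂f/∂z) dz. The components of the vector representation are exactly the entries of grad f in Cartesian coordinates:
  ∂f/∂x = -8*x*z
  ∂f/∂y = -2*z^2
  ∂f/∂z = -4*x^2 - 4*y*z.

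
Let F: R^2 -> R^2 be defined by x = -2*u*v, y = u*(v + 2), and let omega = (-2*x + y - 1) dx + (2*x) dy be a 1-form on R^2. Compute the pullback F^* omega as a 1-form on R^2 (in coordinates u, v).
F^* omega = (2*v*(-7*u*v - 6*u + 1)) du + (2*u*(-7*u*v - 2*u + 1)) dv

Using F^*(f dg) = (f ∘ F) d(g ∘ F), substitute each coordinate x_i by F_i(u, v) in f_i, and replace dx_i by d F_i = (∂F_i/∂u) du + (∂F_i/∂v) dv.
  For the x component: f_1(F) = 5*u*v + 2*u - 1; d F_1 = (-2*v) du + (-2*u) dv
  For the y component: f_2(F) = -4*u*v; d F_2 = (v + 2) du + (u) dv
Combining and collecting du, dv coefficients:
  coeff of du: 2*v*(-7*u*v - 6*u + 1)
  coeff of dv: 2*u*(-7*u*v - 2*u + 1)
F^* omega = (2*v*(-7*u*v - 6*u + 1)) du + (2*u*(-7*u*v - 2*u + 1)) dv.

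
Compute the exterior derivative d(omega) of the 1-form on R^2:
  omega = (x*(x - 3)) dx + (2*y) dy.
d(omega) = 0

For a 1-form omega = sum_i f_i dx_i, the exterior derivative is
  d(omega) = sum_{i < j} (∂f_j/∂x_i - ∂f_i/∂x_j) dx_i ∧ dx_j.

Assembling: d(omega) = 0.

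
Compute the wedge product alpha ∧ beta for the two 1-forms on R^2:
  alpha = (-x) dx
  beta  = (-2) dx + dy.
alpha ∧ beta = (-x) dx ∧ dy

Distribute the wedge, using dx_i ∧ dx_j = -dx_j ∧ dx_i and dx_i ∧ dx_i = 0. For each pair (i, j) with i < j, the coefficient of dx_i ∧ dx_j in alpha ∧ beta is (alpha_i * beta_j - alpha_j * beta_i). Collecting: alpha ∧ beta = (-x) dx ∧ dy.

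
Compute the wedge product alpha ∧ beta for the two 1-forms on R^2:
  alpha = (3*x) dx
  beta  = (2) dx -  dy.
alpha ∧ beta = (-3*x) dx ∧ dy

Distribute the wedge, using dx_i ∧ dx_j = -dx_j ∧ dx_i and dx_i ∧ dx_i = 0. For each pair (i, j) with i < j, the coefficient of dx_i ∧ dx_j in alpha ∧ beta is (alpha_i * beta_j - alpha_j * beta_i). Collecting: alpha ∧ beta = (-3*x) dx ∧ dy.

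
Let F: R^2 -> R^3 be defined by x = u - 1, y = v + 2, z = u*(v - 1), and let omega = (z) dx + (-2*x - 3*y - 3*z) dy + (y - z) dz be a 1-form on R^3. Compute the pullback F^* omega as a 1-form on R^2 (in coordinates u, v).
F^* omega = (-u*v^2 + 3*u*v - 2*u + v^2 + v - 2) du + (-u^2*v + u^2 - 2*u*v + 3*u - 3*v - 4) dv

Using F^*(f dg) = (f ∘ F) d(g ∘ F), substitute each coordinate x_i by F_i(u, v) in f_i, and replace dx_i by d F_i = (∂F_i/∂u) du + (∂F_i/∂v) dv.
  For the x component: f_1(F) = u*(v - 1); d F_1 = (1) du + (0) dv
  For the y component: f_2(F) = -3*u*v + u - 3*v - 4; d F_2 = (0) du + (1) dv
  For the z component: f_3(F) = -u*v + u + v + 2; d F_3 = (v - 1) du + (u) dv
Combining and collecting du, dv coefficients:
  coeff of du: -u*v^2 + 3*u*v - 2*u + v^2 + v - 2
  coeff of dv: -u^2*v + u^2 - 2*u*v + 3*u - 3*v - 4
F^* omega = (-u*v^2 + 3*u*v - 2*u + v^2 + v - 2) du + (-u^2*v + u^2 - 2*u*v + 3*u - 3*v - 4) dv.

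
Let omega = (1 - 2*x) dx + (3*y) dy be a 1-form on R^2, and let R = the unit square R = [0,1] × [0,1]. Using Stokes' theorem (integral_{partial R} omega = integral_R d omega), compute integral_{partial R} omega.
integral_(partial R) omega = 0

Stokes: integral_partial_R omega = integral_R d omega with d omega = (∂Q/∂x - ∂P/∂y) dx ∧ dy.
  ∂Q/∂x = 0
  ∂P/∂y = 0
  integrand = ∂Q/∂x - ∂P/∂y = 0.
Integrating over R: integral_0^1 integral_0^1 (0) dx dy = 0.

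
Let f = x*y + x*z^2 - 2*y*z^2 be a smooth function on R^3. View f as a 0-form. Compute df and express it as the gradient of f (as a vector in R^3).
df = (y + z^2) dx + (x - 2*z^2) dy + (2*z*(x - 2*y)) dz; grad f = (y + z^2, x - 2*z^2, 2*z*(x - 2*y))

For a 0-form f, d f = (∂f/∂x) dx + (∂f/∂y) dy + (∂f/∂z) dz. The components of the vector representation are exactly the entries of grad f in Cartesian coordinates:
  ∂f/∂x = y + z^2
  ∂f/∂y = x - 2*z^2
  ∂f/∂z = 2*z*(x - 2*y).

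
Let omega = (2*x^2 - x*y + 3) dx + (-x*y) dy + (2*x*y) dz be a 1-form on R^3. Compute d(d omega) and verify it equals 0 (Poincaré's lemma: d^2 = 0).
d(d omega) = 0

Step 1: d omega = sum_{i<j} (∂f_j/∂x_i - ∂f_i/∂x_j) dx_i ∧ dx_j:
  coeff of dx ∧ dy: x - y
  coeff of dx ∧ dz: 2*y
  coeff of dy ∧ dz: 2*x
Step 2: Apply d again to each 2-form coefficient. The only possible 3-form in R^3 is dx ∧ dy ∧ dz, with coefficient
  ∂(coeff of dy∧dz)/∂x - ∂(coeff of dx∧dz)/∂y + ∂(coeff of dx∧dy)/∂z
  = ∂/∂x (2*x) - ∂/∂y (2*y) + ∂/∂z (x - y).
Each of these terms simplifies to sums of mixed partials that cancel in pairs. The result is 0 (by equality of mixed partials for smooth functions — Schwarz / Clairaut).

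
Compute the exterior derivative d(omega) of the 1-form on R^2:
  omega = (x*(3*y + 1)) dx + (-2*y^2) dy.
d(omega) = (-3*x) dx ∧ dy

For a 1-form omega = sum_i f_i dx_i, the exterior derivative is
  d(omega) = sum_{i < j} (∂f_j/∂x_i - ∂f_i/∂x_j) dx_i ∧ dx_j.
  coefficient of dx ∧ dy: ∂f_2/∂x - ∂f_1/∂y = ∂(-2*y^2)/∂x - ∂(x*(3*y + 1))/∂y = -3*x
Assembling: d(omega) = (-3*x) dx ∧ dy.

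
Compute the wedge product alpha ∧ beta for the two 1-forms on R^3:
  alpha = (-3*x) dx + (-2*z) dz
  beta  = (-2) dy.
alpha ∧ beta = (6*x) dx ∧ dy + (-4*z) dy ∧ dz

Distribute the wedge, using dx_i ∧ dx_j = -dx_j ∧ dx_i and dx_i ∧ dx_i = 0. For each pair (i, j) with i < j, the coefficient of dx_i ∧ dx_j in alpha ∧ beta is (alpha_i * beta_j - alpha_j * beta_i). Collecting: alpha ∧ beta = (6*x) dx ∧ dy + (-4*z) dy ∧ dz.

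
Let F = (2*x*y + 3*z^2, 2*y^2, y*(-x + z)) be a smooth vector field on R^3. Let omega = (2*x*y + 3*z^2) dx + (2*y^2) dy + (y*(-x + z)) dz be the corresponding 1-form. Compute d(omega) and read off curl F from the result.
d(omega) = (-x + z) dy ∧ dz + (y + 6*z) dz ∧ dx + (-2*x) dx ∧ dy; curl F = (-x + z, y + 6*z, -2*x)

d omega = sum_{i<j} (∂f_j/∂x_i - ∂f_i/∂x_j) dx_i ∧ dx_j. Under the identification (dy ∧ dz, dz ∧ dx, dx ∧ dy) ↔ (e_x, e_y, e_z), the coefficients are exactly the components of curl F. Compute:
  ∂R/∂y - ∂Q/∂z = (-x + z) - (0) = -x + z
  ∂P/∂z - ∂R/∂x = (6*z) - (-y) = y + 6*z
  ∂Q/∂x - ∂P/∂y = (0) - (2*x) = -2*x.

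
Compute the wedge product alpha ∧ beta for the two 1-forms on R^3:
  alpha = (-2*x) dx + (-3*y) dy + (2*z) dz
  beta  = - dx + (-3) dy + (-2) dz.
alpha ∧ beta = (6*x - 3*y) dx ∧ dy + (4*x + 2*z) dx ∧ dz + (6*y + 6*z) dy ∧ dz

Distribute the wedge, using dx_i ∧ dx_j = -dx_j ∧ dx_i and dx_i ∧ dx_i = 0. For each pair (i, j) with i < j, the coefficient of dx_i ∧ dx_j in alpha ∧ beta is (alpha_i * beta_j - alpha_j * beta_i). Collecting: alpha ∧ beta = (6*x - 3*y) dx ∧ dy + (4*x + 2*z) dx ∧ dz + (6*y + 6*z) dy ∧ dz.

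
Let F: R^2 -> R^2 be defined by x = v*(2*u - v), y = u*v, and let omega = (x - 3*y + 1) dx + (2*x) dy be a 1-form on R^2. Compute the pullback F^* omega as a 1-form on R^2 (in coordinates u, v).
F^* omega = (2*v*(u*v - 2*v^2 + 1)) du + (2*u^2*v - 2*u*v^2 + 2*u + 2*v^3 - 2*v) dv

Using F^*(f dg) = (f ∘ F) d(g ∘ F), substitute each coordinate x_i by F_i(u, v) in f_i, and replace dx_i by d F_i = (∂F_i/∂u) du + (∂F_i/∂v) dv.
  For the x component: f_1(F) = -u*v - v^2 + 1; d F_1 = (2*v) du + (2*u - 2*v) dv
  For the y component: f_2(F) = 2*v*(2*u - v); d F_2 = (v) du + (u) dv
Combining and collecting du, dv coefficients:
  coeff of du: 2*v*(u*v - 2*v^2 + 1)
  coeff of dv: 2*u^2*v - 2*u*v^2 + 2*u + 2*v^3 - 2*v
F^* omega = (2*v*(u*v - 2*v^2 + 1)) du + (2*u^2*v - 2*u*v^2 + 2*u + 2*v^3 - 2*v) dv.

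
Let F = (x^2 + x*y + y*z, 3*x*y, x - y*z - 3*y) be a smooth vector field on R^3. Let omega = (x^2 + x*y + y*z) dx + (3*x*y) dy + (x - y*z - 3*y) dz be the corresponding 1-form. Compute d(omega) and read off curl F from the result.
d(omega) = (-z - 3) dy ∧ dz + (y - 1) dz ∧ dx + (-x + 3*y - z) dx ∧ dy; curl F = (-z - 3, y - 1, -x + 3*y - z)

d omega = sum_{i<j} (∂f_j/∂x_i - ∂f_i/∂x_j) dx_i ∧ dx_j. Under the identification (dy ∧ dz, dz ∧ dx, dx ∧ dy) ↔ (e_x, e_y, e_z), the coefficients are exactly the components of curl F. Compute:
  ∂R/∂y - ∂Q/∂z = (-z - 3) - (0) = -z - 3
  ∂P/∂z - ∂R/∂x = (y) - (1) = y - 1
  ∂Q/∂x - ∂P/∂y = (3*y) - (x + z) = -x + 3*y - z.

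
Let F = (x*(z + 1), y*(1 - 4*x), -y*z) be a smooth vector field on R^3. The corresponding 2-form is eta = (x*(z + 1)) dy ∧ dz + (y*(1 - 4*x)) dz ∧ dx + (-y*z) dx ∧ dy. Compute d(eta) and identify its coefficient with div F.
d(eta) = (-4*x - y + z + 2) dx ∧ dy ∧ dz; div F = -4*x - y + z + 2

For a 2-form in R^3 of the form above, applying d gives a 3-form with coefficient ∂P/∂x + ∂Q/∂y + ∂R/∂z:
  ∂P/∂x = z + 1
  ∂Q/∂y = 1 - 4*x
  ∂R/∂z = -y
Sum = -4*x - y + z + 2, which is exactly div F.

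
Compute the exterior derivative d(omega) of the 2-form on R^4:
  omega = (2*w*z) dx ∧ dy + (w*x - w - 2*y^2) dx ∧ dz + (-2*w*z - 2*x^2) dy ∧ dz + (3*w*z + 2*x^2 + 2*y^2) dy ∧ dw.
d(omega) = (2*w - 4*x + 4*y) dx ∧ dy ∧ dz + (4*x + 2*z) dx ∧ dy ∧ dw + (x - 1) dx ∧ dz ∧ dw + (-3*w - 2*z) dy ∧ dz ∧ dw

For a 2-form omega = sum_{i<j} g_{ij} dx_i ∧ dx_j, the exterior derivative is
  d(omega) = sum_{i<j} d(g_{ij}) ∧ dx_i ∧ dx_j = sum_{i<j, k} (∂g_{ij}/∂x_k) dx_k ∧ dx_i ∧ dx_j.
Expand each term, using dx_k ∧ dx_i ∧ dx_j = sgn(permutation) dx_{(a)} ∧ dx_{(b)} ∧ dx_{(c)} with (a < b < c) sorted:
  d(2*w*z) includes (∂/∂z)(2*w*z) dz = (2*w) dz, which multiplied by dx ∧ dy gives (2*w) dx ∧ dy ∧ dz
  d(2*w*z) includes (∂/∂w)(2*w*z) dw = (2*z) dw, which multiplied by dx ∧ dy gives (2*z) dx ∧ dy ∧ dw
  d(w*x - w - 2*y^2) includes (∂/∂y)(w*x - w - 2*y^2) dy = (-4*y) dy, which multiplied by dx ∧ dz gives (4*y) dx ∧ dy ∧ dz
  d(w*x - w - 2*y^2) includes (∂/∂w)(w*x - w - 2*y^2) dw = (x - 1) dw, which multiplied by dx ∧ dz gives (x - 1) dx ∧ dz ∧ dw
  d(-2*w*z - 2*x^2) includes (∂/∂x)(-2*w*z - 2*x^2) dx = (-4*x) dx, which multiplied by dy ∧ dz gives (-4*x) dx ∧ dy ∧ dz
  d(-2*w*z - 2*x^2) includes (∂/∂w)(-2*w*z - 2*x^2) dw = (-2*z) dw, which multiplied by dy ∧ dz gives (-2*z) dy ∧ dz ∧ dw
  d(3*w*z + 2*x^2 + 2*y^2) includes (∂/∂x)(3*w*z + 2*x^2 + 2*y^2) dx = (4*x) dx, which multiplied by dy ∧ dw gives (4*x) dx ∧ dy ∧ dw
  d(3*w*z + 2*x^2 + 2*y^2) includes (∂/∂z)(3*w*z + 2*x^2 + 2*y^2) dz = (3*w) dz, which multiplied by dy ∧ dw gives (-3*w) dy ∧ dz ∧ dw
Collecting like 3-forms: d(omega) = (2*w - 4*x + 4*y) dx ∧ dy ∧ dz + (4*x + 2*z) dx ∧ dy ∧ dw + (x - 1) dx ∧ dz ∧ dw + (-3*w - 2*z) dy ∧ dz ∧ dw.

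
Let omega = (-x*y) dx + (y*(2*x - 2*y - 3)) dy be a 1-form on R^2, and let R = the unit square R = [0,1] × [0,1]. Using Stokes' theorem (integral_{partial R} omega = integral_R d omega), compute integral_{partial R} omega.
integral_(partial R) omega = 3/2

Stokes: integral_partial_R omega = integral_R d omega with d omega = (∂Q/∂x - ∂P/∂y) dx ∧ dy.
  ∂Q/∂x = 2*y
  ∂P/∂y = -x
  integrand = ∂Q/∂x - ∂P/∂y = x + 2*y.
Integrating over R: integral_0^1 integral_0^1 (x + 2*y) dx dy = 3/2.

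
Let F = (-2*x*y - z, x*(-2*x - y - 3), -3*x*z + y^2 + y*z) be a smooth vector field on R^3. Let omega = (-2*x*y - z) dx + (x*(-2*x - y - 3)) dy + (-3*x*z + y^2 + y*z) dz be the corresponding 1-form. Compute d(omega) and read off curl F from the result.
d(omega) = (2*y + z) dy ∧ dz + (3*z - 1) dz ∧ dx + (-2*x - y - 3) dx ∧ dy; curl F = (2*y + z, 3*z - 1, -2*x - y - 3)

d omega = sum_{i<j} (∂f_j/∂x_i - ∂f_i/∂x_j) dx_i ∧ dx_j. Under the identification (dy ∧ dz, dz ∧ dx, dx ∧ dy) ↔ (e_x, e_y, e_z), the coefficients are exactly the components of curl F. Compute:
  ∂R/∂y - ∂Q/∂z = (2*y + z) - (0) = 2*y + z
  ∂P/∂z - ∂R/∂x = (-1) - (-3*z) = 3*z - 1
  ∂Q/∂x - ∂P/∂y = (-4*x - y - 3) - (-2*x) = -2*x - y - 3.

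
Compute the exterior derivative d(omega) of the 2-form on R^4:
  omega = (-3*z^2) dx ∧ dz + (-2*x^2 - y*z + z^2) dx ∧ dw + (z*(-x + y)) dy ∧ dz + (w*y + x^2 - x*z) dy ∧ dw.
d(omega) = (2*x) dx ∧ dy ∧ dw + (y - 2*z) dx ∧ dz ∧ dw + (-z) dx ∧ dy ∧ dz + (x) dy ∧ dz ∧ dw

For a 2-form omega = sum_{i<j} g_{ij} dx_i ∧ dx_j, the exterior derivative is
  d(omega) = sum_{i<j} d(g_{ij}) ∧ dx_i ∧ dx_j = sum_{i<j, k} (∂g_{ij}/∂x_k) dx_k ∧ dx_i ∧ dx_j.
Expand each term, using dx_k ∧ dx_i ∧ dx_j = sgn(permutation) dx_{(a)} ∧ dx_{(b)} ∧ dx_{(c)} with (a < b < c) sorted:
  d(-2*x^2 - y*z + z^2) includes (∂/∂y)(-2*x^2 - y*z + z^2) dy = (-z) dy, which multiplied by dx ∧ dw gives (z) dx ∧ dy ∧ dw
  d(-2*x^2 - y*z + z^2) includes (∂/∂z)(-2*x^2 - y*z + z^2) dz = (-y + 2*z) dz, which multiplied by dx ∧ dw gives (y - 2*z) dx ∧ dz ∧ dw
  d(z*(-x + y)) includes (∂/∂x)(z*(-x + y)) dx = (-z) dx, which multiplied by dy ∧ dz gives (-z) dx ∧ dy ∧ dz
  d(w*y + x^2 - x*z) includes (∂/∂x)(w*y + x^2 - x*z) dx = (2*x - z) dx, which multiplied by dy ∧ dw gives (2*x - z) dx ∧ dy ∧ dw
  d(w*y + x^2 - x*z) includes (∂/∂z)(w*y + x^2 - x*z) dz = (-x) dz, which multiplied by dy ∧ dw gives (x) dy ∧ dz ∧ dw
Collecting like 3-forms: d(omega) = (2*x) dx ∧ dy ∧ dw + (y - 2*z) dx ∧ dz ∧ dw + (-z) dx ∧ dy ∧ dz + (x) dy ∧ dz ∧ dw.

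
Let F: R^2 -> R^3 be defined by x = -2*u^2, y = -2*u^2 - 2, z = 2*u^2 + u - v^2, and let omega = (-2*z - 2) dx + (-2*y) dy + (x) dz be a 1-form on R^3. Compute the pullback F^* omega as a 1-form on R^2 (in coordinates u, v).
F^* omega = (2*u*(-4*u^2 + 3*u - 4*v^2 - 4)) du + (4*u^2*v) dv

Using F^*(f dg) = (f ∘ F) d(g ∘ F), substitute each coordinate x_i by F_i(u, v) in f_i, and replace dx_i by d F_i = (∂F_i/∂u) du + (∂F_i/∂v) dv.
  For the x component: f_1(F) = -4*u^2 - 2*u + 2*v^2 - 2; d F_1 = (-4*u) du + (0) dv
  For the y component: f_2(F) = 4*u^2 + 4; d F_2 = (-4*u) du + (0) dv
  For the z component: f_3(F) = -2*u^2; d F_3 = (4*u + 1) du + (-2*v) dv
Combining and collecting du, dv coefficients:
  coeff of du: 2*u*(-4*u^2 + 3*u - 4*v^2 - 4)
  coeff of dv: 4*u^2*v
F^* omega = (2*u*(-4*u^2 + 3*u - 4*v^2 - 4)) du + (4*u^2*v) dv.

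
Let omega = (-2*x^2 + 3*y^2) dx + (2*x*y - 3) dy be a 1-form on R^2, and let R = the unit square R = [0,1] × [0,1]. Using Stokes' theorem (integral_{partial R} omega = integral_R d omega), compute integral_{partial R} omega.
integral_(partial R) omega = -2

Stokes: integral_partial_R omega = integral_R d omega with d omega = (∂Q/∂x - ∂P/∂y) dx ∧ dy.
  ∂Q/∂x = 2*y
  ∂P/∂y = 6*y
  integrand = ∂Q/∂x - ∂P/∂y = -4*y.
Integrating over R: integral_0^1 integral_0^1 (-4*y) dx dy = -2.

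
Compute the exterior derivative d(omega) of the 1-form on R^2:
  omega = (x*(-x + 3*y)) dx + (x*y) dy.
d(omega) = (-3*x + y) dx ∧ dy

For a 1-form omega = sum_i f_i dx_i, the exterior derivative is
  d(omega) = sum_{i < j} (∂f_j/∂x_i - ∂f_i/∂x_j) dx_i ∧ dx_j.
  coefficient of dx ∧ dy: ∂f_2/∂x - ∂f_1/∂y = ∂(x*y)/∂x - ∂(x*(-x + 3*y))/∂y = -3*x + y
Assembling: d(omega) = (-3*x + y) dx ∧ dy.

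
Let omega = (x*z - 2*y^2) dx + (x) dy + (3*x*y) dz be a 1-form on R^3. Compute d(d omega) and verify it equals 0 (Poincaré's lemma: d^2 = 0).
d(d omega) = 0

Step 1: d omega = sum_{i<j} (∂f_j/∂x_i - ∂f_i/∂x_j) dx_i ∧ dx_j:
  coeff of dx ∧ dy: 4*y + 1
  coeff of dx ∧ dz: -x + 3*y
  coeff of dy ∧ dz: 3*x
Step 2: Apply d again to each 2-form coefficient. The only possible 3-form in R^3 is dx ∧ dy ∧ dz, with coefficient
  ∂(coeff of dy∧dz)/∂x - ∂(coeff of dx∧dz)/∂y + ∂(coeff of dx∧dy)/∂z
  = ∂/∂x (3*x) - ∂/∂y (-x + 3*y) + ∂/∂z (4*y + 1).
Each of these terms simplifies to sums of mixed partials that cancel in pairs. The result is 0 (by equality of mixed partials for smooth functions — Schwarz / Clairaut).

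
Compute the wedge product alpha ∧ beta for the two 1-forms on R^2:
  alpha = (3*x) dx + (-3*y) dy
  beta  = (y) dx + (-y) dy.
alpha ∧ beta = (3*y*(-x + y)) dx ∧ dy

Distribute the wedge, using dx_i ∧ dx_j = -dx_j ∧ dx_i and dx_i ∧ dx_i = 0. For each pair (i, j) with i < j, the coefficient of dx_i ∧ dx_j in alpha ∧ beta is (alpha_i * beta_j - alpha_j * beta_i). Collecting: alpha ∧ beta = (3*y*(-x + y)) dx ∧ dy.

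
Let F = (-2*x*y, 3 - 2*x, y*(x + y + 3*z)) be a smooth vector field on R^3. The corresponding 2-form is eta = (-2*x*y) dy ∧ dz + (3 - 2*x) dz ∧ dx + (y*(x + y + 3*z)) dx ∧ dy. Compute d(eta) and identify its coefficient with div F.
d(eta) = (y) dx ∧ dy ∧ dz; div F = y

For a 2-form in R^3 of the form above, applying d gives a 3-form with coefficient ∂P/∂x + ∂Q/∂y + ∂R/∂z:
  ∂P/∂x = -2*y
  ∂Q/∂y = 0
  ∂R/∂z = 3*y
Sum = y, which is exactly div F.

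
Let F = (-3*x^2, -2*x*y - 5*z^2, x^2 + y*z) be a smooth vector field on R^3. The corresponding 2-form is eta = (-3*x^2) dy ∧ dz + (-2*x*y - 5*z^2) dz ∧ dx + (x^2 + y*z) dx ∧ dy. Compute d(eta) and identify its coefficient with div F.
d(eta) = (-8*x + y) dx ∧ dy ∧ dz; div F = -8*x + y

For a 2-form in R^3 of the form above, applying d gives a 3-form with coefficient ∂P/∂x + ∂Q/∂y + ∂R/∂z:
  ∂P/∂x = -6*x
  ∂Q/∂y = -2*x
  ∂R/∂z = y
Sum = -8*x + y, which is exactly div F.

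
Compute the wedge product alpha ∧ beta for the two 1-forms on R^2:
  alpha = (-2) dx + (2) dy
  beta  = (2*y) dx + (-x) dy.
alpha ∧ beta = (2*x - 4*y) dx ∧ dy

Distribute the wedge, using dx_i ∧ dx_j = -dx_j ∧ dx_i and dx_i ∧ dx_i = 0. For each pair (i, j) with i < j, the coefficient of dx_i ∧ dx_j in alpha ∧ beta is (alpha_i * beta_j - alpha_j * beta_i). Collecting: alpha ∧ beta = (2*x - 4*y) dx ∧ dy.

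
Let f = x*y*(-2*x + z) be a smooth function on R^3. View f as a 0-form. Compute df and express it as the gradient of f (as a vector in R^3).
df = (y*(-4*x + z)) dx + (x*(-2*x + z)) dy + (x*y) dz; grad f = (y*(-4*x + z), x*(-2*x + z), x*y)

For a 0-form f, d f = (∂f/∂x) dx + (∂f/∂y) dy + (∂f/∂z) dz. The components of the vector representation are exactly the entries of grad f in Cartesian coordinates:
  ∂f/∂x = y*(-4*x + z)
  ∂f/∂y = x*(-2*x + z)
  ∂f/∂z = x*y.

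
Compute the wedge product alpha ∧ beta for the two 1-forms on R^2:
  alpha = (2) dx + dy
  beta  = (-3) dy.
alpha ∧ beta = (-6) dx ∧ dy

Distribute the wedge, using dx_i ∧ dx_j = -dx_j ∧ dx_i and dx_i ∧ dx_i = 0. For each pair (i, j) with i < j, the coefficient of dx_i ∧ dx_j in alpha ∧ beta is (alpha_i * beta_j - alpha_j * beta_i). Collecting: alpha ∧ beta = (-6) dx ∧ dy.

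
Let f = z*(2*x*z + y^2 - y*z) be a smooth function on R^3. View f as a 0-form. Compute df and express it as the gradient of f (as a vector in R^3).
df = (2*z^2) dx + (z*(2*y - z)) dy + (4*x*z + y^2 - 2*y*z) dz; grad f = (2*z^2, z*(2*y - z), 4*x*z + y^2 - 2*y*z)

For a 0-form f, d f = (∂f/∂x) dx + (∂f/∂y) dy + (∂f/∂z) dz. The components of the vector representation are exactly the entries of grad f in Cartesian coordinates:
  ∂f/∂x = 2*z^2
  ∂f/∂y = z*(2*y - z)
  ∂f/∂z = 4*x*z + y^2 - 2*y*z.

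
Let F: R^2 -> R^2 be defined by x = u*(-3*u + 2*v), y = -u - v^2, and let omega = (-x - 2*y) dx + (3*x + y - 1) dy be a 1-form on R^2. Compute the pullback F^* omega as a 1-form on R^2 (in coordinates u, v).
F^* omega = (-18*u^3 + 18*u^2*v - 3*u^2 - 16*u*v^2 - 2*u*v + u + 4*v^3 + v^2 + 1) du + (6*u^3 + 14*u^2*v + 4*u^2 - 8*u*v^2 + 2*u*v + 2*v^3 + 2*v) dv

Using F^*(f dg) = (f ∘ F) d(g ∘ F), substitute each coordinate x_i by F_i(u, v) in f_i, and replace dx_i by d F_i = (∂F_i/∂u) du + (∂F_i/∂v) dv.
  For the x component: f_1(F) = 3*u^2 - 2*u*v + 2*u + 2*v^2; d F_1 = (-6*u + 2*v) du + (2*u) dv
  For the y component: f_2(F) = -9*u^2 + 6*u*v - u - v^2 - 1; d F_2 = (-1) du + (-2*v) dv
Combining and collecting du, dv coefficients:
  coeff of du: -18*u^3 + 18*u^2*v - 3*u^2 - 16*u*v^2 - 2*u*v + u + 4*v^3 + v^2 + 1
  coeff of dv: 6*u^3 + 14*u^2*v + 4*u^2 - 8*u*v^2 + 2*u*v + 2*v^3 + 2*v
F^* omega = (-18*u^3 + 18*u^2*v - 3*u^2 - 16*u*v^2 - 2*u*v + u + 4*v^3 + v^2 + 1) du + (6*u^3 + 14*u^2*v + 4*u^2 - 8*u*v^2 + 2*u*v + 2*v^3 + 2*v) dv.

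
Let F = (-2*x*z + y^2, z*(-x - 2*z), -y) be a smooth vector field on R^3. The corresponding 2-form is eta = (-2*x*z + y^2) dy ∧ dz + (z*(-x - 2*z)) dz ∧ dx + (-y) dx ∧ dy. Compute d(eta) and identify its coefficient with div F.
d(eta) = (-2*z) dx ∧ dy ∧ dz; div F = -2*z

For a 2-form in R^3 of the form above, applying d gives a 3-form with coefficient ∂P/∂x + ∂Q/∂y + ∂R/∂z:
  ∂P/∂x = -2*z
  ∂Q/∂y = 0
  ∂R/∂z = 0
Sum = -2*z, which is exactly div F.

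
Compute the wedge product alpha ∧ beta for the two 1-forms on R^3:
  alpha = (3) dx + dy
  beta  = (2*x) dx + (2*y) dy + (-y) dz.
alpha ∧ beta = (-2*x + 6*y) dx ∧ dy + (-3*y) dx ∧ dz + (-y) dy ∧ dz

Distribute the wedge, using dx_i ∧ dx_j = -dx_j ∧ dx_i and dx_i ∧ dx_i = 0. For each pair (i, j) with i < j, the coefficient of dx_i ∧ dx_j in alpha ∧ beta is (alpha_i * beta_j - alpha_j * beta_i). Collecting: alpha ∧ beta = (-2*x + 6*y) dx ∧ dy + (-3*y) dx ∧ dz + (-y) dy ∧ dz.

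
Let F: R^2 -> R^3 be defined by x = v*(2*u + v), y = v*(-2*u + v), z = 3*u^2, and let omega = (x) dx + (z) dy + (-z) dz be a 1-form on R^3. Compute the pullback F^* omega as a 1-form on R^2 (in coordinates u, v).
F^* omega = (-18*u^3 - 6*u^2*v + 4*u*v^2 + 2*v^3) du + (-6*u^3 + 10*u^2*v + 6*u*v^2 + 2*v^3) dv

Using F^*(f dg) = (f ∘ F) d(g ∘ F), substitute each coordinate x_i by F_i(u, v) in f_i, and replace dx_i by d F_i = (∂F_i/∂u) du + (∂F_i/∂v) dv.
  For the x component: f_1(F) = v*(2*u + v); d F_1 = (2*v) du + (2*u + 2*v) dv
  For the y component: f_2(F) = 3*u^2; d F_2 = (-2*v) du + (-2*u + 2*v) dv
  For the z component: f_3(F) = -3*u^2; d F_3 = (6*u) du + (0) dv
Combining and collecting du, dv coefficients:
  coeff of du: -18*u^3 - 6*u^2*v + 4*u*v^2 + 2*v^3
  coeff of dv: -6*u^3 + 10*u^2*v + 6*u*v^2 + 2*v^3
F^* omega = (-18*u^3 - 6*u^2*v + 4*u*v^2 + 2*v^3) du + (-6*u^3 + 10*u^2*v + 6*u*v^2 + 2*v^3) dv.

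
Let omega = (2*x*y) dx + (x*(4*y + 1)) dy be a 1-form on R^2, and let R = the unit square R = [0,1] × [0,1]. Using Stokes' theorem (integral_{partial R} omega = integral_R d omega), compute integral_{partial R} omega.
integral_(partial R) omega = 2

Stokes: integral_partial_R omega = integral_R d omega with d omega = (∂Q/∂x - ∂P/∂y) dx ∧ dy.
  ∂Q/∂x = 4*y + 1
  ∂P/∂y = 2*x
  integrand = ∂Q/∂x - ∂P/∂y = -2*x + 4*y + 1.
Integrating over R: integral_0^1 integral_0^1 (-2*x + 4*y + 1) dx dy = 2.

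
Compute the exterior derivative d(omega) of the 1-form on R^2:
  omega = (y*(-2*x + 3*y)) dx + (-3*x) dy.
d(omega) = (2*x - 6*y - 3) dx ∧ dy

For a 1-form omega = sum_i f_i dx_i, the exterior derivative is
  d(omega) = sum_{i < j} (∂f_j/∂x_i - ∂f_i/∂x_j) dx_i ∧ dx_j.
  coefficient of dx ∧ dy: ∂f_2/∂x - ∂f_1/∂y = ∂(-3*x)/∂x - ∂(y*(-2*x + 3*y))/∂y = 2*x - 6*y - 3
Assembling: d(omega) = (2*x - 6*y - 3) dx ∧ dy.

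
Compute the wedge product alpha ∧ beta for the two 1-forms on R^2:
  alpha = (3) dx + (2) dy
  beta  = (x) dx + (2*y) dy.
alpha ∧ beta = (-2*x + 6*y) dx ∧ dy

Distribute the wedge, using dx_i ∧ dx_j = -dx_j ∧ dx_i and dx_i ∧ dx_i = 0. For each pair (i, j) with i < j, the coefficient of dx_i ∧ dx_j in alpha ∧ beta is (alpha_i * beta_j - alpha_j * beta_i). Collecting: alpha ∧ beta = (-2*x + 6*y) dx ∧ dy.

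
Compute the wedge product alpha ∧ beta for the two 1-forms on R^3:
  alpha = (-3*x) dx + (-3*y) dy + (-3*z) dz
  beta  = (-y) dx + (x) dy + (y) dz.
alpha ∧ beta = (-3*x^2 - 3*y^2) dx ∧ dy + (-3*y*(x + z)) dx ∧ dz + (3*x*z - 3*y^2) dy ∧ dz

Distribute the wedge, using dx_i ∧ dx_j = -dx_j ∧ dx_i and dx_i ∧ dx_i = 0. For each pair (i, j) with i < j, the coefficient of dx_i ∧ dx_j in alpha ∧ beta is (alpha_i * beta_j - alpha_j * beta_i). Collecting: alpha ∧ beta = (-3*x^2 - 3*y^2) dx ∧ dy + (-3*y*(x + z)) dx ∧ dz + (3*x*z - 3*y^2) dy ∧ dz.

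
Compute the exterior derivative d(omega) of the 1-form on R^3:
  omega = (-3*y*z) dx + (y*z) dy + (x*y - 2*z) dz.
d(omega) = (3*z) dx ∧ dy + (4*y) dx ∧ dz + (x - y) dy ∧ dz

For a 1-form omega = sum_i f_i dx_i, the exterior derivative is
  d(omega) = sum_{i < j} (∂f_j/∂x_i - ∂f_i/∂x_j) dx_i ∧ dx_j.
  coefficient of dx ∧ dy: ∂f_2/∂x - ∂f_1/∂y = ∂(y*z)/∂x - ∂(-3*y*z)/∂y = 3*z
  coefficient of dx ∧ dz: ∂f_3/∂x - ∂f_1/∂z = ∂(x*y - 2*z)/∂x - ∂(-3*y*z)/∂z = 4*y
  coefficient of dy ∧ dz: ∂f_3/∂y - ∂f_2/∂z = ∂(x*y - 2*z)/∂y - ∂(y*z)/∂z = x - y
Assembling: d(omega) = (3*z) dx ∧ dy + (4*y) dx ∧ dz + (x - y) dy ∧ dz.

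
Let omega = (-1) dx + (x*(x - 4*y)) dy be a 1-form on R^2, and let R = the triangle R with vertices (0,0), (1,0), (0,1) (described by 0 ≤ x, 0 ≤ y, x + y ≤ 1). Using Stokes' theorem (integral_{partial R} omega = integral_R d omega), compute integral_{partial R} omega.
integral_(partial R) omega = -1/3

Stokes: integral_partial_R omega = integral_R d omega with d omega = (∂Q/∂x - ∂P/∂y) dx ∧ dy.
  ∂Q/∂x = 2*x - 4*y
  ∂P/∂y = 0
  integrand = ∂Q/∂x - ∂P/∂y = 2*x - 4*y.
Integrating over R: integral_0^1 integral_0^{1-x} (2*x - 4*y) dy dx = -1/3.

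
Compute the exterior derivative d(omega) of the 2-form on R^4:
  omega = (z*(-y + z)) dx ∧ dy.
d(omega) = (-y + 2*z) dx ∧ dy ∧ dz

For a 2-form omega = sum_{i<j} g_{ij} dx_i ∧ dx_j, the exterior derivative is
  d(omega) = sum_{i<j} d(g_{ij}) ∧ dx_i ∧ dx_j = sum_{i<j, k} (∂g_{ij}/∂x_k) dx_k ∧ dx_i ∧ dx_j.
Expand each term, using dx_k ∧ dx_i ∧ dx_j = sgn(permutation) dx_{(a)} ∧ dx_{(b)} ∧ dx_{(c)} with (a < b < c) sorted:
  d(z*(-y + z)) includes (∂/∂z)(z*(-y + z)) dz = (-y + 2*z) dz, which multiplied by dx ∧ dy gives (-y + 2*z) dx ∧ dy ∧ dz
Collecting like 3-forms: d(omega) = (-y + 2*z) dx ∧ dy ∧ dz.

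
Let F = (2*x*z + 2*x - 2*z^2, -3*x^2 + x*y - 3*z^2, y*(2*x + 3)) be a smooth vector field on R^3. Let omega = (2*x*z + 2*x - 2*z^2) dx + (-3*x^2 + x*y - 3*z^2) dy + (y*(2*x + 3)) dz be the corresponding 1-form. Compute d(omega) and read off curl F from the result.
d(omega) = (2*x + 6*z + 3) dy ∧ dz + (2*x - 2*y - 4*z) dz ∧ dx + (-6*x + y) dx ∧ dy; curl F = (2*x + 6*z + 3, 2*x - 2*y - 4*z, -6*x + y)

d omega = sum_{i<j} (∂f_j/∂x_i - ∂f_i/∂x_j) dx_i ∧ dx_j. Under the identification (dy ∧ dz, dz ∧ dx, dx ∧ dy) ↔ (e_x, e_y, e_z), the coefficients are exactly the components of curl F. Compute:
  ∂R/∂y - ∂Q/∂z = (2*x + 3) - (-6*z) = 2*x + 6*z + 3
  ∂P/∂z - ∂R/∂x = (2*x - 4*z) - (2*y) = 2*x - 2*y - 4*z
  ∂Q/∂x - ∂P/∂y = (-6*x + y) - (0) = -6*x + y.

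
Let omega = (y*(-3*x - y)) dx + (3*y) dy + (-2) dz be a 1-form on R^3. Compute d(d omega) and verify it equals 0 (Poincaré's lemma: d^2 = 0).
d(d omega) = 0

Step 1: d omega = sum_{i<j} (∂f_j/∂x_i - ∂f_i/∂x_j) dx_i ∧ dx_j:
  coeff of dx ∧ dy: 3*x + 2*y
  coeff of dx ∧ dz: 0
  coeff of dy ∧ dz: 0
Step 2: Apply d again to each 2-form coefficient. The only possible 3-form in R^3 is dx ∧ dy ∧ dz, with coefficient
  ∂(coeff of dy∧dz)/∂x - ∂(coeff of dx∧dz)/∂y + ∂(coeff of dx∧dy)/∂z
  = ∂/∂x (0) - ∂/∂y (0) + ∂/∂z (3*x + 2*y).
Each of these terms simplifies to sums of mixed partials that cancel in pairs. The result is 0 (by equality of mixed partials for smooth functions — Schwarz / Clairaut).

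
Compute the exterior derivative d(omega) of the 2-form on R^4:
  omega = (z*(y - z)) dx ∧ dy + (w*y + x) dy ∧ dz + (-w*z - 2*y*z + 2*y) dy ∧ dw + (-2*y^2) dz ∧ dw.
d(omega) = (y - 2*z + 1) dx ∧ dy ∧ dz + (w - y) dy ∧ dz ∧ dw

For a 2-form omega = sum_{i<j} g_{ij} dx_i ∧ dx_j, the exterior derivative is
  d(omega) = sum_{i<j} d(g_{ij}) ∧ dx_i ∧ dx_j = sum_{i<j, k} (∂g_{ij}/∂x_k) dx_k ∧ dx_i ∧ dx_j.
Expand each term, using dx_k ∧ dx_i ∧ dx_j = sgn(permutation) dx_{(a)} ∧ dx_{(b)} ∧ dx_{(c)} with (a < b < c) sorted:
  d(z*(y - z)) includes (∂/∂z)(z*(y - z)) dz = (y - 2*z) dz, which multiplied by dx ∧ dy gives (y - 2*z) dx ∧ dy ∧ dz
  d(w*y + x) includes (∂/∂x)(w*y + x) dx = (1) dx, which multiplied by dy ∧ dz gives (1) dx ∧ dy ∧ dz
  d(w*y + x) includes (∂/∂w)(w*y + x) dw = (y) dw, which multiplied by dy ∧ dz gives (y) dy ∧ dz ∧ dw
  d(-w*z - 2*y*z + 2*y) includes (∂/∂z)(-w*z - 2*y*z + 2*y) dz = (-w - 2*y) dz, which multiplied by dy ∧ dw gives (w + 2*y) dy ∧ dz ∧ dw
  d(-2*y^2) includes (∂/∂y)(-2*y^2) dy = (-4*y) dy, which multiplied by dz ∧ dw gives (-4*y) dy ∧ dz ∧ dw
Collecting like 3-forms: d(omega) = (y - 2*z + 1) dx ∧ dy ∧ dz + (w - y) dy ∧ dz ∧ dw.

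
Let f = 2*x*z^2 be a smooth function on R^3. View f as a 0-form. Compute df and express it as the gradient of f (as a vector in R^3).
df = (2*z^2) dx + (0) dy + (4*x*z) dz; grad f = (2*z^2, 0, 4*x*z)

For a 0-form f, d f = (∂f/∂x) dx + (∂f/∂y) dy + (∂f/∂z) dz. The components of the vector representation are exactly the entries of grad f in Cartesian coordinates:
  ∂f/∂x = 2*z^2
  ∂f/∂y = 0
  ∂f/∂z = 4*x*z.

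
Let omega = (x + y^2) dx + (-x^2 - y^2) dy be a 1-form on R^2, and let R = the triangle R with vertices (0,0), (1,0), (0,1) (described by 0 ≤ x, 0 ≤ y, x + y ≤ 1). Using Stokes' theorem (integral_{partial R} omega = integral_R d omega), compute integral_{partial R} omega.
integral_(partial R) omega = -2/3

Stokes: integral_partial_R omega = integral_R d omega with d omega = (∂Q/∂x - ∂P/∂y) dx ∧ dy.
  ∂Q/∂x = -2*x
  ∂P/∂y = 2*y
  integrand = ∂Q/∂x - ∂P/∂y = -2*x - 2*y.
Integrating over R: integral_0^1 integral_0^{1-x} (-2*x - 2*y) dy dx = -2/3.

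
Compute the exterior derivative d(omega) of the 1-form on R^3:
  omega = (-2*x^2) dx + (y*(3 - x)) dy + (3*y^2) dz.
d(omega) = (-y) dx ∧ dy + (6*y) dy ∧ dz

For a 1-form omega = sum_i f_i dx_i, the exterior derivative is
  d(omega) = sum_{i < j} (∂f_j/∂x_i - ∂f_i/∂x_j) dx_i ∧ dx_j.
  coefficient of dx ∧ dy: ∂f_2/∂x - ∂f_1/∂y = ∂(y*(3 - x))/∂x - ∂(-2*x^2)/∂y = -y
  coefficient of dy ∧ dz: ∂f_3/∂y - ∂f_2/∂z = ∂(3*y^2)/∂y - ∂(y*(3 - x))/∂z = 6*y
Assembling: d(omega) = (-y) dx ∧ dy + (6*y) dy ∧ dz.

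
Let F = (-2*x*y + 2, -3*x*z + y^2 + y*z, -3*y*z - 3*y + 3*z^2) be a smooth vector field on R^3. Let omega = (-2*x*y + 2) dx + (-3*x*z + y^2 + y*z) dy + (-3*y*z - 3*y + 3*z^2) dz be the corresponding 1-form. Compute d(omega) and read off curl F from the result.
d(omega) = (3*x - y - 3*z - 3) dy ∧ dz + (0) dz ∧ dx + (2*x - 3*z) dx ∧ dy; curl F = (3*x - y - 3*z - 3, 0, 2*x - 3*z)

d omega = sum_{i<j} (∂f_j/∂x_i - ∂f_i/∂x_j) dx_i ∧ dx_j. Under the identification (dy ∧ dz, dz ∧ dx, dx ∧ dy) ↔ (e_x, e_y, e_z), the coefficients are exactly the components of curl F. Compute:
  ∂R/∂y - ∂Q/∂z = (-3*z - 3) - (-3*x + y) = 3*x - y - 3*z - 3
  ∂P/∂z - ∂R/∂x = (0) - (0) = 0
  ∂Q/∂x - ∂P/∂y = (-3*z) - (-2*x) = 2*x - 3*z.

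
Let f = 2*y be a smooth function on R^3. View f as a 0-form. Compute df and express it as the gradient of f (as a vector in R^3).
df = (0) dx + (2) dy + (0) dz; grad f = (0, 2, 0)

For a 0-form f, d f = (∂f/∂x) dx + (∂f/∂y) dy + (∂f/∂z) dz. The components of the vector representation are exactly the entries of grad f in Cartesian coordinates:
  ∂f/∂x = 0
  ∂f/∂y = 2
  ∂f/∂z = 0.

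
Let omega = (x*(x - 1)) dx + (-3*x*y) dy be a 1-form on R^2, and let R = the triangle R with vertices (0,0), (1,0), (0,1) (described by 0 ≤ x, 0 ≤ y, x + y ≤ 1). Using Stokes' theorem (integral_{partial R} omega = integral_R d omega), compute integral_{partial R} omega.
integral_(partial R) omega = -1/2

Stokes: integral_partial_R omega = integral_R d omega with d omega = (∂Q/∂x - ∂P/∂y) dx ∧ dy.
  ∂Q/∂x = -3*y
  ∂P/∂y = 0
  integrand = ∂Q/∂x - ∂P/∂y = -3*y.
Integrating over R: integral_0^1 integral_0^{1-x} (-3*y) dy dx = -1/2.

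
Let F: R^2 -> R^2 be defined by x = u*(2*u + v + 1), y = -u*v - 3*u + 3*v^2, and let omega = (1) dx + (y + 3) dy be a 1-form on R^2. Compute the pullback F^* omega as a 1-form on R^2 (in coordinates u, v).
F^* omega = (u*v^2 + 6*u*v + 13*u - 3*v^3 - 9*v^2 - 2*v - 8) du + (u^2*v + 3*u^2 - 9*u*v^2 - 18*u*v - 2*u + 18*v^3 + 18*v) dv

Using F^*(f dg) = (f ∘ F) d(g ∘ F), substitute each coordinate x_i by F_i(u, v) in f_i, and replace dx_i by d F_i = (∂F_i/∂u) du + (∂F_i/∂v) dv.
  For the x component: f_1(F) = 1; d F_1 = (4*u + v + 1) du + (u) dv
  For the y component: f_2(F) = -u*v - 3*u + 3*v^2 + 3; d F_2 = (-v - 3) du + (-u + 6*v) dv
Combining and collecting du, dv coefficients:
  coeff of du: u*v^2 + 6*u*v + 13*u - 3*v^3 - 9*v^2 - 2*v - 8
  coeff of dv: u^2*v + 3*u^2 - 9*u*v^2 - 18*u*v - 2*u + 18*v^3 + 18*v
F^* omega = (u*v^2 + 6*u*v + 13*u - 3*v^3 - 9*v^2 - 2*v - 8) du + (u^2*v + 3*u^2 - 9*u*v^2 - 18*u*v - 2*u + 18*v^3 + 18*v) dv.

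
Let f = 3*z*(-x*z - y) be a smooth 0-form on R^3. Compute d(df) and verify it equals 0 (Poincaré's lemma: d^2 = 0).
d(df) = 0

Step 1: df = sum_i (∂f/∂x_i) dx_i = (-3*z^2) dx + (-3*z) dy + (-6*x*z - 3*y) dz.
Step 2: Apply d again. Using the 1-form formula, the coefficient of dx ∧ dy in d(df) is ∂^2 f/∂x ∂y - ∂^2 f/∂y ∂x = (0) - (0) = 0 (equality of mixed partials for smooth f).
Similarly for dx ∧ dz and dy ∧ dz — all coefficients vanish. So d(df) = 0.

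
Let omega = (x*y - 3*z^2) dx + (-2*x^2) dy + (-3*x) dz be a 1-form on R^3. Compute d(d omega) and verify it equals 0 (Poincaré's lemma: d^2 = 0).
d(d omega) = 0

Step 1: d omega = sum_{i<j} (∂f_j/∂x_i - ∂f_i/∂x_j) dx_i ∧ dx_j:
  coeff of dx ∧ dy: -5*x
  coeff of dx ∧ dz: 6*z - 3
  coeff of dy ∧ dz: 0
Step 2: Apply d again to each 2-form coefficient. The only possible 3-form in R^3 is dx ∧ dy ∧ dz, with coefficient
  ∂(coeff of dy∧dz)/∂x - ∂(coeff of dx∧dz)/∂y + ∂(coeff of dx∧dy)/∂z
  = ∂/∂x (0) - ∂/∂y (6*z - 3) + ∂/∂z (-5*x).
Each of these terms simplifies to sums of mixed partials that cancel in pairs. The result is 0 (by equality of mixed partials for smooth functions — Schwarz / Clairaut).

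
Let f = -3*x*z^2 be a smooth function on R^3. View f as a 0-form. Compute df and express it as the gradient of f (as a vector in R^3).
df = (-3*z^2) dx + (0) dy + (-6*x*z) dz; grad f = (-3*z^2, 0, -6*x*z)

For a 0-form f, d f = (∂f/∂x) dx + (∂f/∂y) dy + (∂f/∂z) dz. The components of the vector representation are exactly the entries of grad f in Cartesian coordinates:
  ∂f/∂x = -3*z^2
  ∂f/∂y = 0
  ∂f/∂z = -6*x*z.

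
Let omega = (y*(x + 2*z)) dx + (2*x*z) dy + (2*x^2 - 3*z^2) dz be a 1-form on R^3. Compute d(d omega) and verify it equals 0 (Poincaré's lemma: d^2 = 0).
d(d omega) = 0

Step 1: d omega = sum_{i<j} (∂f_j/∂x_i - ∂f_i/∂x_j) dx_i ∧ dx_j:
  coeff of dx ∧ dy: -x
  coeff of dx ∧ dz: 4*x - 2*y
  coeff of dy ∧ dz: -2*x
Step 2: Apply d again to each 2-form coefficient. The only possible 3-form in R^3 is dx ∧ dy ∧ dz, with coefficient
  ∂(coeff of dy∧dz)/∂x - ∂(coeff of dx∧dz)/∂y + ∂(coeff of dx∧dy)/∂z
  = ∂/∂x (-2*x) - ∂/∂y (4*x - 2*y) + ∂/∂z (-x).
Each of these terms simplifies to sums of mixed partials that cancel in pairs. The result is 0 (by equality of mixed partials for smooth functions — Schwarz / Clairaut).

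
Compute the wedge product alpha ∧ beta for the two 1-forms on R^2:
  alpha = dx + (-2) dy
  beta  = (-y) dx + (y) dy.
alpha ∧ beta = (-y) dx ∧ dy

Distribute the wedge, using dx_i ∧ dx_j = -dx_j ∧ dx_i and dx_i ∧ dx_i = 0. For each pair (i, j) with i < j, the coefficient of dx_i ∧ dx_j in alpha ∧ beta is (alpha_i * beta_j - alpha_j * beta_i). Collecting: alpha ∧ beta = (-y) dx ∧ dy.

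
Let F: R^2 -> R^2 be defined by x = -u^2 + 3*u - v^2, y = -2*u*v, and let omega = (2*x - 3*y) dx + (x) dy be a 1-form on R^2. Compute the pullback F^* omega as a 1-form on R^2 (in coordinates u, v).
F^* omega = (4*u^3 - 10*u^2*v - 18*u^2 + 4*u*v^2 + 12*u*v + 18*u + 2*v^3 - 6*v^2) du + (2*u^3 + 4*u^2*v - 6*u^2 - 10*u*v^2 - 12*u*v + 4*v^3) dv

Using F^*(f dg) = (f ∘ F) d(g ∘ F), substitute each coordinate x_i by F_i(u, v) in f_i, and replace dx_i by d F_i = (∂F_i/∂u) du + (∂F_i/∂v) dv.
  For the x component: f_1(F) = -2*u^2 + 6*u*v + 6*u - 2*v^2; d F_1 = (3 - 2*u) du + (-2*v) dv
  For the y component: f_2(F) = -u^2 + 3*u - v^2; d F_2 = (-2*v) du + (-2*u) dv
Combining and collecting du, dv coefficients:
  coeff of du: 4*u^3 - 10*u^2*v - 18*u^2 + 4*u*v^2 + 12*u*v + 18*u + 2*v^3 - 6*v^2
  coeff of dv: 2*u^3 + 4*u^2*v - 6*u^2 - 10*u*v^2 - 12*u*v + 4*v^3
F^* omega = (4*u^3 - 10*u^2*v - 18*u^2 + 4*u*v^2 + 12*u*v + 18*u + 2*v^3 - 6*v^2) du + (2*u^3 + 4*u^2*v - 6*u^2 - 10*u*v^2 - 12*u*v + 4*v^3) dv.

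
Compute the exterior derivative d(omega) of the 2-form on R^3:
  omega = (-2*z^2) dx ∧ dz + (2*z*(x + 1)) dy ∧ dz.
d(omega) = (2*z) dx ∧ dy ∧ dz

For a 2-form omega = sum_{i<j} g_{ij} dx_i ∧ dx_j, the exterior derivative is
  d(omega) = sum_{i<j} d(g_{ij}) ∧ dx_i ∧ dx_j = sum_{i<j, k} (∂g_{ij}/∂x_k) dx_k ∧ dx_i ∧ dx_j.
Expand each term, using dx_k ∧ dx_i ∧ dx_j = sgn(permutation) dx_{(a)} ∧ dx_{(b)} ∧ dx_{(c)} with (a < b < c) sorted:
  d(2*z*(x + 1)) includes (∂/∂x)(2*z*(x + 1)) dx = (2*z) dx, which multiplied by dy ∧ dz gives (2*z) dx ∧ dy ∧ dz
Collecting like 3-forms: d(omega) = (2*z) dx ∧ dy ∧ dz.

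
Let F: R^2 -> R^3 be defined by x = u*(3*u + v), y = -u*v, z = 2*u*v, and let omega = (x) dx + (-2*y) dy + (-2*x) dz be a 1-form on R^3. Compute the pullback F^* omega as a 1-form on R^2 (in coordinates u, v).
F^* omega = (u*(18*u^2 - 3*u*v - 5*v^2)) du + (u^2*(-9*u - 5*v)) dv

Using F^*(f dg) = (f ∘ F) d(g ∘ F), substitute each coordinate x_i by F_i(u, v) in f_i, and replace dx_i by d F_i = (∂F_i/∂u) du + (∂F_i/∂v) dv.
  For the x component: f_1(F) = u*(3*u + v); d F_1 = (6*u + v) du + (u) dv
  For the y component: f_2(F) = 2*u*v; d F_2 = (-v) du + (-u) dv
  For the z component: f_3(F) = 2*u*(-3*u - v); d F_3 = (2*v) du + (2*u) dv
Combining and collecting du, dv coefficients:
  coeff of du: u*(18*u^2 - 3*u*v - 5*v^2)
  coeff of dv: u^2*(-9*u - 5*v)
F^* omega = (u*(18*u^2 - 3*u*v - 5*v^2)) du + (u^2*(-9*u - 5*v)) dv.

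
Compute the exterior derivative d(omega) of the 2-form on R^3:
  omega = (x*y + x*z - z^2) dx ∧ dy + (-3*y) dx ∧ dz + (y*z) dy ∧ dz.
d(omega) = (x - 2*z + 3) dx ∧ dy ∧ dz

For a 2-form omega = sum_{i<j} g_{ij} dx_i ∧ dx_j, the exterior derivative is
  d(omega) = sum_{i<j} d(g_{ij}) ∧ dx_i ∧ dx_j = sum_{i<j, k} (∂g_{ij}/∂x_k) dx_k ∧ dx_i ∧ dx_j.
Expand each term, using dx_k ∧ dx_i ∧ dx_j = sgn(permutation) dx_{(a)} ∧ dx_{(b)} ∧ dx_{(c)} with (a < b < c) sorted:
  d(x*y + x*z - z^2) includes (∂/∂z)(x*y + x*z - z^2) dz = (x - 2*z) dz, which multiplied by dx ∧ dy gives (x - 2*z) dx ∧ dy ∧ dz
  d(-3*y) includes (∂/∂y)(-3*y) dy = (-3) dy, which multiplied by dx ∧ dz gives (3) dx ∧ dy ∧ dz
Collecting like 3-forms: d(omega) = (x - 2*z + 3) dx ∧ dy ∧ dz.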